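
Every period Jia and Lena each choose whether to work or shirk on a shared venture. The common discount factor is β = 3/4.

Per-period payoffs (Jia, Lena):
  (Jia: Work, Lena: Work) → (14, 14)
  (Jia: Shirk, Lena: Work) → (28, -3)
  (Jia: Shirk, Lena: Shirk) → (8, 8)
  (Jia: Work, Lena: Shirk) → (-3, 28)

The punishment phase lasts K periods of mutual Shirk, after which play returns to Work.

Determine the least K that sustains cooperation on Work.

6

No profitable deviation requires (14−8)(β+…+β^K) ≥ 28−14, i.e. β+…+β^K ≥ 7/3 ≈ 2.3333.
With β = 3/4, the partial sums are K=1: 0.7500, K=2: 1.3125, K=3: 1.7344, K=4: 2.0508, K=5: 2.2881, K=6: 2.4661.
K = 6 is the first length at which the sum reaches 2.3333.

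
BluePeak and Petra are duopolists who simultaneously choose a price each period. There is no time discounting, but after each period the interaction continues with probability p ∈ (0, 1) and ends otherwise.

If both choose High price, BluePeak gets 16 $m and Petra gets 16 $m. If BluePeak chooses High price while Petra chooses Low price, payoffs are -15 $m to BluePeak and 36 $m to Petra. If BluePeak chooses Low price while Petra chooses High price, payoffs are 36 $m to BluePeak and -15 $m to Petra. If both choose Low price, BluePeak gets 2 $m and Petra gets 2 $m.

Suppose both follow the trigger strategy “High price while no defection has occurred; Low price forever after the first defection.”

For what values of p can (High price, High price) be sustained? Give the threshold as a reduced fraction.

With no time discounting, the continuation probability p plays the role of the discount factor.
Grim-trigger IC: 16/(1−p) ≥ 36 + 2p/(1−p) ⇒ p ≥ (36−16)/(36−2) = 10/17.

10/17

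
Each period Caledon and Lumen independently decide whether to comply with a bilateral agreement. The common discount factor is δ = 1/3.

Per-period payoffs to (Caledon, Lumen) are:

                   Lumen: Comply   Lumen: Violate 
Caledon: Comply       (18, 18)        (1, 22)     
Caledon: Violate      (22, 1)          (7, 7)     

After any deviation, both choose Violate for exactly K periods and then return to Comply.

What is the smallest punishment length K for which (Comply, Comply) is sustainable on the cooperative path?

No profitable deviation requires (18−7)(δ+…+δ^K) ≥ 22−18, i.e. δ+…+δ^K ≥ 4/11 ≈ 0.3636.
With δ = 1/3, the partial sums are K=1: 0.3333, K=2: 0.4444.
K = 2 is the first length at which the sum reaches 0.3636.

2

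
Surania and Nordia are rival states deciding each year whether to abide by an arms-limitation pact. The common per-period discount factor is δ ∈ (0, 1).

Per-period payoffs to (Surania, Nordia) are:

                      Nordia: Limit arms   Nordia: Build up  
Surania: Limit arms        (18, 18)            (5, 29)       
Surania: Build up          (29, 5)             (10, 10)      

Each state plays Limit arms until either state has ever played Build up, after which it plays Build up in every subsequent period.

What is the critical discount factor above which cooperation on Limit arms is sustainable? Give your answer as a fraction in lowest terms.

Under grim trigger the critical discount factor is (T−C)/(T−P) with T = 29, C = 18, P = 10.
δ* = (29−18)/(29−10) = 11/19.

11/19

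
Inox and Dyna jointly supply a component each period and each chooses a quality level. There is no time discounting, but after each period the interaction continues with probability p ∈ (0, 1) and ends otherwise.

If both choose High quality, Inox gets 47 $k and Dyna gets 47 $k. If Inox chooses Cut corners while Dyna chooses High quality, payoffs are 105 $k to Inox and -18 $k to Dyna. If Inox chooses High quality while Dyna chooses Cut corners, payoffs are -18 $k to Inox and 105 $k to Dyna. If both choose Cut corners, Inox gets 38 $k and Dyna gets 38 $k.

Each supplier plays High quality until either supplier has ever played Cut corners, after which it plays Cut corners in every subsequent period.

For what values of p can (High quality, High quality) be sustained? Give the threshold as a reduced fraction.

58/67

Expected cooperation value is 47 + p·47 + p²·47 + … = 47/(1−p); deviation gives 105 + p·38/(1−p).
47 ≥ 105(1−p) + 38p ⇒ 67p ≥ 58 ⇒ p ≥ 58/67.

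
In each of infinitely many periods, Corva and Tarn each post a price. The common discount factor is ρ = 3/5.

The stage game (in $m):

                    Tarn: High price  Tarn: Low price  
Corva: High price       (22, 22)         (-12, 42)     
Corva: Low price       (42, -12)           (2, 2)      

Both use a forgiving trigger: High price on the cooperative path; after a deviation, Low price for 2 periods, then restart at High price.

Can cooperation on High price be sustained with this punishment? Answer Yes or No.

No

IC: ρ+…+ρ^2 ≥ (42−22)/(22−2) = 1.
At ρ = 3/5: partial sum = 0.9600 < 1.0000. Cooperation not sustainable.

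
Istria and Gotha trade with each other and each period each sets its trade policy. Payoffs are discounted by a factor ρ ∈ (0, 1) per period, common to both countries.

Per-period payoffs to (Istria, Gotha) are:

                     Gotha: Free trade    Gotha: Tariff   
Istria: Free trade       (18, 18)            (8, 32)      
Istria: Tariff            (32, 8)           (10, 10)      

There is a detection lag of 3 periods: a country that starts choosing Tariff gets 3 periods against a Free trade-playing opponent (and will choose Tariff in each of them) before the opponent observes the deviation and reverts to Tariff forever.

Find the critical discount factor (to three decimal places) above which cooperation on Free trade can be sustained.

0.860

The best deviation is to choose Tariff for all 3 undetected periods, earning 32 each, then 10 forever once detected.
Deviation value: 32(1−ρ^3)/(1−ρ) + 10ρ^3/(1−ρ); cooperation value: 18/(1−ρ).
IC: 18 ≥ 32(1−ρ^3) + 10ρ^3 = 32 − 22ρ^3.
So ρ^3 ≥ 14/22 = 7/11, giving ρ ≥ (7/11)^(1/3) ≈ 0.860.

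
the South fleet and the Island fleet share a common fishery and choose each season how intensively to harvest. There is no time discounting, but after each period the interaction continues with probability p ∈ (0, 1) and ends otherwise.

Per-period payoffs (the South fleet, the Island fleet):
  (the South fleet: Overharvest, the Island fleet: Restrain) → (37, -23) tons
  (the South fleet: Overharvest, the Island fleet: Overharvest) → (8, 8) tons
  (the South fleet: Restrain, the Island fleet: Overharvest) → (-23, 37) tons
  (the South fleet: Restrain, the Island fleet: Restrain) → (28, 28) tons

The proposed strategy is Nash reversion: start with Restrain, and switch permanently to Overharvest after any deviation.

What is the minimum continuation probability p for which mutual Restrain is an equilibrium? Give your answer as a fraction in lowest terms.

With no time discounting, the continuation probability p plays the role of the discount factor.
Grim-trigger IC: 28/(1−p) ≥ 37 + 8p/(1−p) ⇒ p ≥ (37−28)/(37−8) = 9/29.

9/29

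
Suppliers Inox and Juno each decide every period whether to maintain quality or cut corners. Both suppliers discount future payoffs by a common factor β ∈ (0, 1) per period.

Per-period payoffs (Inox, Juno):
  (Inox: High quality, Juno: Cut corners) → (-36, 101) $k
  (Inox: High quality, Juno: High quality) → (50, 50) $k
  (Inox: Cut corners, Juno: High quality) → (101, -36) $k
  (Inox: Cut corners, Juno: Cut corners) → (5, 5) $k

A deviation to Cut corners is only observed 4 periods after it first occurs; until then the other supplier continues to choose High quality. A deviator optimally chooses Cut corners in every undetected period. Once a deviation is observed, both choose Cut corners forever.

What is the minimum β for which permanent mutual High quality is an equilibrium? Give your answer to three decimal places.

The best deviation is to choose Cut corners for all 4 undetected periods, earning 101 each, then 5 forever once detected.
Deviation value: 101(1−β^4)/(1−β) + 5β^4/(1−β); cooperation value: 50/(1−β).
IC: 50 ≥ 101(1−β^4) + 5β^4 = 101 − 96β^4.
So β^4 ≥ 51/96 = 17/32, giving β ≥ (17/32)^(1/4) ≈ 0.854.

0.854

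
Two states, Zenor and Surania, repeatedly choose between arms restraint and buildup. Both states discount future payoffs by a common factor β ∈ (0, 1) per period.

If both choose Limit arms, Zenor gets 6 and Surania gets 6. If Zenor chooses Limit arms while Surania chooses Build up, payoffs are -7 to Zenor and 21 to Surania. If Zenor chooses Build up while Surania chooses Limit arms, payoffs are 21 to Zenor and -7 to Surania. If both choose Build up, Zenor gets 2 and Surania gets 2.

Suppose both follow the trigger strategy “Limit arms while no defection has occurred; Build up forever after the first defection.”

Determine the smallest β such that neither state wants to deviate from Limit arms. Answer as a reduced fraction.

Under grim trigger the critical discount factor is (T−C)/(T−P) with T = 21, C = 6, P = 2.
β* = (21−6)/(21−2) = 15/19.

15/19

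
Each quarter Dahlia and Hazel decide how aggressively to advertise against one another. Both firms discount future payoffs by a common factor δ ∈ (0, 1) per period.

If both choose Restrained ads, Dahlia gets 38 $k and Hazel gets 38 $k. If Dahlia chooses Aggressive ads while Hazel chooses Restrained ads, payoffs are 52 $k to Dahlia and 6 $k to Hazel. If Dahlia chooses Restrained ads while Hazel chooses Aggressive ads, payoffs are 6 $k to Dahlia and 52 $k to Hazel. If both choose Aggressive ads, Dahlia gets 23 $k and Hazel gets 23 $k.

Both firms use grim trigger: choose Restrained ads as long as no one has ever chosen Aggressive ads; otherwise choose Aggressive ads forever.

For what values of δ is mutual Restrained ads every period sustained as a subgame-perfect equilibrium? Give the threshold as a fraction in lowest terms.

Cooperation forever yields 38 each period: 38/(1−δ).
Deviating yields 52 once, then 23 forever: 52 + 23δ/(1−δ).
No profitable deviation requires 38/(1−δ) ≥ 52 + 23δ/(1−δ).
Multiplying by (1−δ): 38 ≥ 52(1−δ) + 23δ = 52 − 29δ.
So 29δ ≥ 14, i.e. δ ≥ 14/29.

14/29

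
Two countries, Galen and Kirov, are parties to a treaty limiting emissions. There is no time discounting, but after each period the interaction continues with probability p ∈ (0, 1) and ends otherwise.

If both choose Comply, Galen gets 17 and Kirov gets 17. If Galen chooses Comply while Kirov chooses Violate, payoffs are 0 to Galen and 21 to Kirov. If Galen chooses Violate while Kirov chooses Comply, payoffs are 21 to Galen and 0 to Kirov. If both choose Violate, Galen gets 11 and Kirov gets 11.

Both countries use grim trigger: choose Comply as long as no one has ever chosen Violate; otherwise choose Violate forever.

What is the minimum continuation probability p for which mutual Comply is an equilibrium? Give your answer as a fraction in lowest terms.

With no time discounting, the continuation probability p plays the role of the discount factor.
Grim-trigger IC: 17/(1−p) ≥ 21 + 11p/(1−p) ⇒ p ≥ (21−17)/(21−11) = 2/5.

2/5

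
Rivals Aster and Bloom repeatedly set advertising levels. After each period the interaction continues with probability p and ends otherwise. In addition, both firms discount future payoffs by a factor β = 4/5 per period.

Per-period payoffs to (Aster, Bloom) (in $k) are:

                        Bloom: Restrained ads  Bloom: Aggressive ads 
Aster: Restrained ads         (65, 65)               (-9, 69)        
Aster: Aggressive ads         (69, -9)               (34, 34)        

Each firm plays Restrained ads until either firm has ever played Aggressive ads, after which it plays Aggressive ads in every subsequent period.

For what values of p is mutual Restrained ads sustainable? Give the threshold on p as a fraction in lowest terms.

Expected continuation weight on next period's payoff is β·p = 4/5·p, which plays the role of the discount factor.
Cooperation requires 4/5·p ≥ (69−65)/(69−34) = 4/35, hence p ≥ 1/7.

1/7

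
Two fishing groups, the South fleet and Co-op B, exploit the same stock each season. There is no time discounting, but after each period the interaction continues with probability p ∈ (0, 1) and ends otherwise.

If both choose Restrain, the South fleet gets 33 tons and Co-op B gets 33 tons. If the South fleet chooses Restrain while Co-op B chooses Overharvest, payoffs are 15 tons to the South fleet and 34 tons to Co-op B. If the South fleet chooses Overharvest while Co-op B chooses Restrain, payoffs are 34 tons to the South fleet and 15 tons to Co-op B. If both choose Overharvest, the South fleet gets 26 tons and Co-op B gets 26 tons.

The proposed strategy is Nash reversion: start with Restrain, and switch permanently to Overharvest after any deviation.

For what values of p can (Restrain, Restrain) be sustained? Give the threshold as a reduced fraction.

1/8

With no time discounting, the continuation probability p plays the role of the discount factor.
Grim-trigger IC: 33/(1−p) ≥ 34 + 26p/(1−p) ⇒ p ≥ (34−33)/(34−26) = 1/8.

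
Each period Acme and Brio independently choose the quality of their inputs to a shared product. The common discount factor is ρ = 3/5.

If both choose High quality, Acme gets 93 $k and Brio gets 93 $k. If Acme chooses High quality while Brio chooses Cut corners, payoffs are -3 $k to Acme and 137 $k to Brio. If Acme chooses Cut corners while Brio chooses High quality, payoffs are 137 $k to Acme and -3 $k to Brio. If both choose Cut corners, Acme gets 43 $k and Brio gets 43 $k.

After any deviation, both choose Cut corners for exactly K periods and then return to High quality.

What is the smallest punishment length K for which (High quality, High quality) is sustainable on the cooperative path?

No profitable deviation requires (93−43)(ρ+…+ρ^K) ≥ 137−93, i.e. ρ+…+ρ^K ≥ 22/25 ≈ 0.8800.
With ρ = 3/5, the partial sums are K=1: 0.6000, K=2: 0.9600.
K = 2 is the first length at which the sum reaches 0.8800.

2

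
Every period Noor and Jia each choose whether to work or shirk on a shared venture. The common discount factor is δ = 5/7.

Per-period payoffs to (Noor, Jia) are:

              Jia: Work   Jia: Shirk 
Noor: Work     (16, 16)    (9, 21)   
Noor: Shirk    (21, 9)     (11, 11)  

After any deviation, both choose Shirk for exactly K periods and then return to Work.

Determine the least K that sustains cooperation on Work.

IC: δ(1−δ^K)/(1−δ) ≥ (21−16)/(16−11) = 1.
With δ = 5/7: need 1 − δ^K ≥ 1·(1−5/7)/(5/7), i.e. δ^K ≤ 0.6000.
Since (5/7)^1 = 0.7143 and (5/7)^2 = 0.5102, the smallest such K is 2.

2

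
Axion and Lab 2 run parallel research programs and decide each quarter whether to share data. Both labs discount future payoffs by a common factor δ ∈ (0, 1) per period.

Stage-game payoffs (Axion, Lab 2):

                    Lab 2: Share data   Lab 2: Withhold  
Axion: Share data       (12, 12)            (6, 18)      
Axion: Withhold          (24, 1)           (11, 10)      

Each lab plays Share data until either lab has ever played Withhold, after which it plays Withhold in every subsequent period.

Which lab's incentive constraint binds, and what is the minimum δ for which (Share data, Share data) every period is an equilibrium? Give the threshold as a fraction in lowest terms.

Axion; δ ≥ 12/13

Axion's threshold: (24−12)/(24−11) = 12/13.
Lab 2's threshold: (18−12)/(18−10) = 3/4.
12/13 > 3/4, so Axion binds and δ* = 12/13.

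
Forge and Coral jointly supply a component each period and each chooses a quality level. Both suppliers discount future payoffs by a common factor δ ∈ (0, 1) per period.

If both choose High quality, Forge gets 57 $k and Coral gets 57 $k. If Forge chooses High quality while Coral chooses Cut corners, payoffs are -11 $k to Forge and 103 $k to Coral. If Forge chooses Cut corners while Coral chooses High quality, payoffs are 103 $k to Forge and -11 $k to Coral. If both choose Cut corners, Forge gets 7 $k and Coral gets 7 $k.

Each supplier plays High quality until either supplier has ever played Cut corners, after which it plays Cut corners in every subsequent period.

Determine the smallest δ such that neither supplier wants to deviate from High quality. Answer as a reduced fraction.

23/48

57/(1−δ) ≥ 103 + 7δ/(1−δ)
57 ≥ 103 − 96δ
δ ≥ 46/96 = 23/48.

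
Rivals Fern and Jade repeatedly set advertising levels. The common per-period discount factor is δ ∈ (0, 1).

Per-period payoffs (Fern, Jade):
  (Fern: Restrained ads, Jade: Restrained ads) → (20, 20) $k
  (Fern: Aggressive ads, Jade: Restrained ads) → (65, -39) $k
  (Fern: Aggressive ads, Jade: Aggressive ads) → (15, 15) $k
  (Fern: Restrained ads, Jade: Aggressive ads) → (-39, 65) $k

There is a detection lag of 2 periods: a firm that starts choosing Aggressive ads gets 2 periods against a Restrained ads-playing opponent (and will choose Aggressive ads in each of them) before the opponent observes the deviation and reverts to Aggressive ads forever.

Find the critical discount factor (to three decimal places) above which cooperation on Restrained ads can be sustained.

0.949

Deviating for the 2 undetected periods gains 65−20 = 45 per period over cooperation, then loses 20−15 = 5 per period forever once punishment starts.
Gain: 45(1 + δ + … + δ^1); loss: 5·δ^2/(1−δ).
No profitable deviation ⇔ 45(1−δ^2) ≤ 5·δ^2, i.e. δ^2 ≥ 45/(45+5) = 9/10.
Hence δ ≥ (9/10)^(1/2) ≈ 0.949.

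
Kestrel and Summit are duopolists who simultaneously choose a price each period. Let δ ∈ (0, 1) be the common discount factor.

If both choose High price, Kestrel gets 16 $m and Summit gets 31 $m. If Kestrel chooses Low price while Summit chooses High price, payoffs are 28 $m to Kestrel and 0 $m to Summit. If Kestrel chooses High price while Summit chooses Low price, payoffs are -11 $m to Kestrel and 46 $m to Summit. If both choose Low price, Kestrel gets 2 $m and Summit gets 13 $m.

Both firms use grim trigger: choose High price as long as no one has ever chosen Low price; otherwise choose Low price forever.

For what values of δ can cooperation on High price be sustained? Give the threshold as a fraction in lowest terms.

6/13

Kestrel's threshold: (28−16)/(28−2) = 6/13.
Summit's threshold: (46−31)/(46−13) = 5/11.
6/13 > 5/11, so Kestrel binds and δ* = 6/13.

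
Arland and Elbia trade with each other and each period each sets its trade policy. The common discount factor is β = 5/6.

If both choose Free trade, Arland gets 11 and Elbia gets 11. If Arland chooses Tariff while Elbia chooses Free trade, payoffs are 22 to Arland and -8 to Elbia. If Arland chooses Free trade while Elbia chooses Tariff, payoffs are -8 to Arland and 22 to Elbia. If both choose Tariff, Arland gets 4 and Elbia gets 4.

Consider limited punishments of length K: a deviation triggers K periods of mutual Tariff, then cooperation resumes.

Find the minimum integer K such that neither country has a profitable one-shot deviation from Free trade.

3

No profitable deviation requires (11−4)(β+…+β^K) ≥ 22−11, i.e. β+…+β^K ≥ 11/7 ≈ 1.5714.
With β = 5/6, the partial sums are K=1: 0.8333, K=2: 1.5278, K=3: 2.1065.
K = 3 is the first length at which the sum reaches 1.5714.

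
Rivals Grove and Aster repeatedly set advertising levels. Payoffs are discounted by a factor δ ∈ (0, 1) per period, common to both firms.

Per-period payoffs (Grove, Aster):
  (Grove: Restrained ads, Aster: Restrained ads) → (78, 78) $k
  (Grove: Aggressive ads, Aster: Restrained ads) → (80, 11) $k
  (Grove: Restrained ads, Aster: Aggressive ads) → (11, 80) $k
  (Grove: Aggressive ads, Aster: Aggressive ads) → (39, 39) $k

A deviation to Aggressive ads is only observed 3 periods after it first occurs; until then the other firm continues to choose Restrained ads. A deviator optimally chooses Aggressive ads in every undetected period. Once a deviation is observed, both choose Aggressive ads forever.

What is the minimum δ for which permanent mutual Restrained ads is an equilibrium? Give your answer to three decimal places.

0.365

A deviator earns 80 for 3 periods, then 39 forever; cooperating earns 78 forever. Multiplying the IC by (1−δ):
78 ≥ 80(1−δ^3) + 39δ^3, so 41·δ^3 ≥ 2 and δ^3 ≥ 2/41.
δ ≥ (2/41)^(1/3) ≈ 0.365.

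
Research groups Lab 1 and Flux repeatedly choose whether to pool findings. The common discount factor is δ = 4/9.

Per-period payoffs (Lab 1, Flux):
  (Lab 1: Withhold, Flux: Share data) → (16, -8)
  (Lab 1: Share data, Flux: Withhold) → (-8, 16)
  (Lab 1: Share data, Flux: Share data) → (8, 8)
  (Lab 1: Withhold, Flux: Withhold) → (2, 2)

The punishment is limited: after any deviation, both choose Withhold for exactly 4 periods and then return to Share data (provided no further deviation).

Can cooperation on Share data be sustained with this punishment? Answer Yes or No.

No

IC: δ+…+δ^4 ≥ (16−8)/(8−2) = 4/3.
At δ = 4/9: partial sum = 0.7688 < 1.3333. Cooperation not sustainable.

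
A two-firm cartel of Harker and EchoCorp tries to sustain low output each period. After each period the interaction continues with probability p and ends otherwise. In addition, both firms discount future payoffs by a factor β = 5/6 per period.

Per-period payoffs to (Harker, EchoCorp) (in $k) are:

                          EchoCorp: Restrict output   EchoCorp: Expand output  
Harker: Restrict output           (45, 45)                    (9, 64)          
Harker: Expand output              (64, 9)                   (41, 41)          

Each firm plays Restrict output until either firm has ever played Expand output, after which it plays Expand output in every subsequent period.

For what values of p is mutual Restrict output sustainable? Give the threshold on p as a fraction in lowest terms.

114/115

Expected continuation weight on next period's payoff is β·p = 5/6·p, which plays the role of the discount factor.
Cooperation requires 5/6·p ≥ (64−45)/(64−41) = 19/23, hence p ≥ 114/115.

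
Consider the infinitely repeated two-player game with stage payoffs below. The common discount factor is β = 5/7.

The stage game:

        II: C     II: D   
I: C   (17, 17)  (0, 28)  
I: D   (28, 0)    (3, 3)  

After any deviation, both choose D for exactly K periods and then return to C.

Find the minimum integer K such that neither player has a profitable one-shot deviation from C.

Need Σ_{k=1}^{K} β^k ≥ (28−17)/(17−3) = 0.7857 at β = 5/7.
At K = 1 the sum is 0.7143 < 0.7857; at K = 2 it is 1.2245 ≥ 0.7857.
So the minimum punishment length is K = 2.

2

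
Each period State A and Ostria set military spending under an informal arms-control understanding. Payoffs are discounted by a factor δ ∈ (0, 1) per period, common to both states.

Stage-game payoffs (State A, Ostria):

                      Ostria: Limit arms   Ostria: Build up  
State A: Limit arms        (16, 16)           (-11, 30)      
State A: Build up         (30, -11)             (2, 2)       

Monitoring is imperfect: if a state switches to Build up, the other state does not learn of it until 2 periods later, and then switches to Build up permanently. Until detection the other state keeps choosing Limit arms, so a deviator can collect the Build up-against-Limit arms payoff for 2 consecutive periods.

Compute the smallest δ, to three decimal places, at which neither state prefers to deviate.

The best deviation is to choose Build up for all 2 undetected periods, earning 30 each, then 2 forever once detected.
Deviation value: 30(1−δ^2)/(1−δ) + 2δ^2/(1−δ); cooperation value: 16/(1−δ).
IC: 16 ≥ 30(1−δ^2) + 2δ^2 = 30 − 28δ^2.
So δ^2 ≥ 14/28 = 1/2, giving δ ≥ (1/2)^(1/2) ≈ 0.707.

0.707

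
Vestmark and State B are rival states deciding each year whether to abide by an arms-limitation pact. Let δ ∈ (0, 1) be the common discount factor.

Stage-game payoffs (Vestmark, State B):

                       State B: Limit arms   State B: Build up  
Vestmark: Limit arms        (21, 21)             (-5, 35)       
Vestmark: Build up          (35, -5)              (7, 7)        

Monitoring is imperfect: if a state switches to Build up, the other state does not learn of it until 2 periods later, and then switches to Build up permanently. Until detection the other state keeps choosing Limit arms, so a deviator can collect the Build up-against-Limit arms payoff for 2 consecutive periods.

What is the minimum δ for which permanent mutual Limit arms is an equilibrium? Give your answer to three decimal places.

Deviating for the 2 undetected periods gains 35−21 = 14 per period over cooperation, then loses 21−7 = 14 per period forever once punishment starts.
Gain: 14(1 + δ + … + δ^1); loss: 14·δ^2/(1−δ).
No profitable deviation ⇔ 14(1−δ^2) ≤ 14·δ^2, i.e. δ^2 ≥ 14/(14+14) = 1/2.
Hence δ ≥ (1/2)^(1/2) ≈ 0.707.

0.707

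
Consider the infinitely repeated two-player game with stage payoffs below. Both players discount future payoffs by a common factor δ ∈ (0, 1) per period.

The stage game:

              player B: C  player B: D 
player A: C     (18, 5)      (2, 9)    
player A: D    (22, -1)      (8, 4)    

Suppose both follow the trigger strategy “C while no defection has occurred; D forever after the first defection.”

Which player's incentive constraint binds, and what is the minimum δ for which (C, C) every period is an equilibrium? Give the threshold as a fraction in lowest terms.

player A's threshold: (22−18)/(22−8) = 2/7.
player B's threshold: (9−5)/(9−4) = 4/5.
2/7 < 4/5, so player B binds and δ* = 4/5.

player B; δ ≥ 4/5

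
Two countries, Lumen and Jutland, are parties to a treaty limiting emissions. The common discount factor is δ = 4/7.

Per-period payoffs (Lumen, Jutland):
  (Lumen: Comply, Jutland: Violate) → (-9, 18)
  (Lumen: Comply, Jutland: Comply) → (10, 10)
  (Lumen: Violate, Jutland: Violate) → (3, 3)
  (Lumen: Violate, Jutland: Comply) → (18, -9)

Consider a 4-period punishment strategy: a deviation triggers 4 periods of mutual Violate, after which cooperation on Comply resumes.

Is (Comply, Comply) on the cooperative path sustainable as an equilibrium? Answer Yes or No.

Yes

IC: δ+…+δ^4 ≥ (18−10)/(10−3) = 8/7.
At δ = 4/7: partial sum = 1.1912 ≥ 1.1429. Cooperation sustainable.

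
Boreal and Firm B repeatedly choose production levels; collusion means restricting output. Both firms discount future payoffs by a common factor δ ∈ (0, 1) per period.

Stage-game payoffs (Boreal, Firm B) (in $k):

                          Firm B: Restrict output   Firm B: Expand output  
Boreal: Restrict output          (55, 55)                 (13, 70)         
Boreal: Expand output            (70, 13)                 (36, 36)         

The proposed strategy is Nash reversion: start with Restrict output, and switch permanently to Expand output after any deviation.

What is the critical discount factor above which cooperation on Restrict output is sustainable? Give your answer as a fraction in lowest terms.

Cooperation forever yields 55 each period: 55/(1−δ).
Deviating yields 70 once, then 36 forever: 70 + 36δ/(1−δ).
No profitable deviation requires 55/(1−δ) ≥ 70 + 36δ/(1−δ).
Multiplying by (1−δ): 55 ≥ 70(1−δ) + 36δ = 70 − 34δ.
So 34δ ≥ 15, i.e. δ ≥ 15/34.

15/34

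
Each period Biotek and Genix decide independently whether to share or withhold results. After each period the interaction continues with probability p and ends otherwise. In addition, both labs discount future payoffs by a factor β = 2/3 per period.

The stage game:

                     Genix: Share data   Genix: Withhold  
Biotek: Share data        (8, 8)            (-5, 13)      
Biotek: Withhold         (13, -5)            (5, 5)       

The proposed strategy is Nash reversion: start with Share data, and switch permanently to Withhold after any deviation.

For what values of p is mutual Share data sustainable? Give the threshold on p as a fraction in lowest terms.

15/16

Expected continuation weight on next period's payoff is β·p = 2/3·p, which plays the role of the discount factor.
Cooperation requires 2/3·p ≥ (13−8)/(13−5) = 5/8, hence p ≥ 15/16.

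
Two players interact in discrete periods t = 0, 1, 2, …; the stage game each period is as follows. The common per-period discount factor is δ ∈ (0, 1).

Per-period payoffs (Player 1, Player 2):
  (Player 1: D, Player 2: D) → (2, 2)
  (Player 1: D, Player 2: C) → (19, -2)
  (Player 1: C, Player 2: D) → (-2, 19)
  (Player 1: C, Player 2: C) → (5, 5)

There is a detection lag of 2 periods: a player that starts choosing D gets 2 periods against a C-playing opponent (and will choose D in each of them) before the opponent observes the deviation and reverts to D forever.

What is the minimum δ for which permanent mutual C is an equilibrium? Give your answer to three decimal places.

Deviating for the 2 undetected periods gains 19−5 = 14 per period over cooperation, then loses 5−2 = 3 per period forever once punishment starts.
Gain: 14(1 + δ + … + δ^1); loss: 3·δ^2/(1−δ).
No profitable deviation ⇔ 14(1−δ^2) ≤ 3·δ^2, i.e. δ^2 ≥ 14/(14+3) = 14/17.
Hence δ ≥ (14/17)^(1/2) ≈ 0.907.

0.907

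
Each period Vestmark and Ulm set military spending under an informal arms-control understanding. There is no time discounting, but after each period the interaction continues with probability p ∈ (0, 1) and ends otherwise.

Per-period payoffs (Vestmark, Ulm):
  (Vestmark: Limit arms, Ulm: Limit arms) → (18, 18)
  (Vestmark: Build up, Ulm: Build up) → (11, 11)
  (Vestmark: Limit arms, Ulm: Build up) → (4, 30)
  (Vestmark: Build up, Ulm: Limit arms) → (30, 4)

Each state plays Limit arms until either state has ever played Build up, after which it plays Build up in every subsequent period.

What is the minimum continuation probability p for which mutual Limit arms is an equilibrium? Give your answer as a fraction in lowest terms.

12/19

With no time discounting, the continuation probability p plays the role of the discount factor.
Grim-trigger IC: 18/(1−p) ≥ 30 + 11p/(1−p) ⇒ p ≥ (30−18)/(30−11) = 12/19.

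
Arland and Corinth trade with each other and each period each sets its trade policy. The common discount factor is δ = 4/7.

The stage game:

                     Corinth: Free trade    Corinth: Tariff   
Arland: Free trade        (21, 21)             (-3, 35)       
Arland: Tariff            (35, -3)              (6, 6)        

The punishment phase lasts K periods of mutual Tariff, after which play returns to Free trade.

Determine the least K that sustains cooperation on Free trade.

IC: δ(1−δ^K)/(1−δ) ≥ (35−21)/(21−6) = 14/15.
With δ = 4/7: need 1 − δ^K ≥ 14/15·(1−4/7)/(4/7), i.e. δ^K ≤ 0.3000.
Since (4/7)^2 = 0.3265 and (4/7)^3 = 0.1866, the smallest such K is 3.

3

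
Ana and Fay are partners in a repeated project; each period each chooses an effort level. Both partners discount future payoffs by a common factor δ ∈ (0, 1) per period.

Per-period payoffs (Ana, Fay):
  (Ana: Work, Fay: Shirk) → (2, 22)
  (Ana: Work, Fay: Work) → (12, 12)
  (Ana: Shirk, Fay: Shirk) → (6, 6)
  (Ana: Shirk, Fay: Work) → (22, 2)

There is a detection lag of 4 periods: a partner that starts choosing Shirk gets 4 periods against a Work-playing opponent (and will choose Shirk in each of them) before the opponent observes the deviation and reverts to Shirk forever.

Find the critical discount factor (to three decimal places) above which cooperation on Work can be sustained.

The best deviation is to choose Shirk for all 4 undetected periods, earning 22 each, then 6 forever once detected.
Deviation value: 22(1−δ^4)/(1−δ) + 6δ^4/(1−δ); cooperation value: 12/(1−δ).
IC: 12 ≥ 22(1−δ^4) + 6δ^4 = 22 − 16δ^4.
So δ^4 ≥ 10/16 = 5/8, giving δ ≥ (5/8)^(1/4) ≈ 0.889.

0.889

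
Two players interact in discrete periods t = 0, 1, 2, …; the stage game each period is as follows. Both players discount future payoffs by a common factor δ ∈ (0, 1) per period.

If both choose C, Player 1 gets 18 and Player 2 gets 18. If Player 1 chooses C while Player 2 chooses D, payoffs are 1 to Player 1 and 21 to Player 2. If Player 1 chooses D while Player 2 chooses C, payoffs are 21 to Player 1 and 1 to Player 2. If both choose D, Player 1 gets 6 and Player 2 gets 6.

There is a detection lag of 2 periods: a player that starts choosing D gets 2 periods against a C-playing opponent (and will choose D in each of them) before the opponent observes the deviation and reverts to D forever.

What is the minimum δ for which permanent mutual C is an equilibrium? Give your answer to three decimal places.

The best deviation is to choose D for all 2 undetected periods, earning 21 each, then 6 forever once detected.
Deviation value: 21(1−δ^2)/(1−δ) + 6δ^2/(1−δ); cooperation value: 18/(1−δ).
IC: 18 ≥ 21(1−δ^2) + 6δ^2 = 21 − 15δ^2.
So δ^2 ≥ 3/15 = 1/5, giving δ ≥ (1/5)^(1/2) ≈ 0.447.

0.447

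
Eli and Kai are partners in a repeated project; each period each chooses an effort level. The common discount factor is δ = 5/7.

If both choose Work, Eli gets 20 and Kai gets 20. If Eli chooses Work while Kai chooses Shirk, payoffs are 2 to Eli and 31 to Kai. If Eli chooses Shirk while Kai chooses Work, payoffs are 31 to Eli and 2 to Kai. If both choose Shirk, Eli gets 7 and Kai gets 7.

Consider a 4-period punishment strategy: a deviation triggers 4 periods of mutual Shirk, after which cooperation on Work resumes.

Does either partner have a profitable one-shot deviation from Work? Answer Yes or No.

A one-shot deviation gives 31 now, then 7 for 4 periods, then back to 20.
Gain from deviating: (31−20) today; loss: (20−7) in each of the next 4 periods.
No-deviation condition: (20−7)(δ+…+δ^4) ≥ 31−20, i.e. δ+…+δ^4 ≥ 11/13.
At δ = 5/7: δ+…+δ^4 = 1.8492 ≥ 0.8462.
So cooperation is sustainable.

No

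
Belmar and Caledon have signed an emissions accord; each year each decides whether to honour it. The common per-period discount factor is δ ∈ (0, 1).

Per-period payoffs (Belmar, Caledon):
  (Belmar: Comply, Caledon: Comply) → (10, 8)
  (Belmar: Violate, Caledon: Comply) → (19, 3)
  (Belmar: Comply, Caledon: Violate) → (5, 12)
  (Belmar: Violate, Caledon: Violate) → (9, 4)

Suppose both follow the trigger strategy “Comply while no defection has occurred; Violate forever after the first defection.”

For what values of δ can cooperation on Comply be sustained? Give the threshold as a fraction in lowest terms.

9/10

Belmar's threshold: (19−10)/(19−9) = 9/10.
Caledon's threshold: (12−8)/(12−4) = 1/2.
9/10 > 1/2, so Belmar binds and δ* = 9/10.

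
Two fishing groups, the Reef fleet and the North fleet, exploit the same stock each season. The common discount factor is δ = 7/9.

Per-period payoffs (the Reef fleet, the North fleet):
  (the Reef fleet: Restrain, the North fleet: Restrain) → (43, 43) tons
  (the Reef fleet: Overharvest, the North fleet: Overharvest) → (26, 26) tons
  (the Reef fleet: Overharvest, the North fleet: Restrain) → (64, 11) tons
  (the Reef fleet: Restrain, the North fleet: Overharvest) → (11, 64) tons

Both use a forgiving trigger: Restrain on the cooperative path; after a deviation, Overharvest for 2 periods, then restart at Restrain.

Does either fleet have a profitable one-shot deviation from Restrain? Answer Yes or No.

No

Comparing payoff streams over the 3 periods until play realigns: cooperate → 43(1+δ+…+δ^2); deviate → 64 + 26(δ+…+δ^2).
Cooperation is sustained iff (43−26)(δ+…+δ^2) ≥ 64−43.
δ+…+δ^2 = 7/9·(1−(7/9)^2)/(1−7/9) = 1.3827, and (64−43)/(43−26) = 1.2353.
1.3827 ≥ 1.2353, so cooperation is sustainable.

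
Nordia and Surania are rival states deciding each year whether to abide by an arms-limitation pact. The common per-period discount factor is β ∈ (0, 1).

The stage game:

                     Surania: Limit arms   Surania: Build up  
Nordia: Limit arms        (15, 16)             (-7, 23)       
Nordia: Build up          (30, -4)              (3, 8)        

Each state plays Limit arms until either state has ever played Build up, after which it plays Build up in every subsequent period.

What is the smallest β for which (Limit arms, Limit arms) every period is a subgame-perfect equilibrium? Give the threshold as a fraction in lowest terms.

5/9

Nordia: cooperation gives 15 each period; deviation gives 30 once then 3 forever.
  15/(1−β) ≥ 30 + 3β/(1−β) ⇒ β ≥ 15/27 = 5/9.
Surania: cooperation gives 16 each period; deviation gives 23 once then 8 forever.
  β ≥ 7/15.
Both must hold, so the binding constraint is Nordia's: β ≥ 5/9.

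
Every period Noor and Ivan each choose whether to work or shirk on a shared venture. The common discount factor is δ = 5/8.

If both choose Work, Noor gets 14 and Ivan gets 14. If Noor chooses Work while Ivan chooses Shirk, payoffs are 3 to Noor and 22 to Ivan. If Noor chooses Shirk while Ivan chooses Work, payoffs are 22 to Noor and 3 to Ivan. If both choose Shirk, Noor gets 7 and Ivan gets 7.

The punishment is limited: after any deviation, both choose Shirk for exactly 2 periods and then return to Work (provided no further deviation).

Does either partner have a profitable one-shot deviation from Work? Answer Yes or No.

IC: δ+…+δ^2 ≥ (22−14)/(14−7) = 8/7.
At δ = 5/8: partial sum = 1.0156 < 1.1429. Cooperation not sustainable.

Yes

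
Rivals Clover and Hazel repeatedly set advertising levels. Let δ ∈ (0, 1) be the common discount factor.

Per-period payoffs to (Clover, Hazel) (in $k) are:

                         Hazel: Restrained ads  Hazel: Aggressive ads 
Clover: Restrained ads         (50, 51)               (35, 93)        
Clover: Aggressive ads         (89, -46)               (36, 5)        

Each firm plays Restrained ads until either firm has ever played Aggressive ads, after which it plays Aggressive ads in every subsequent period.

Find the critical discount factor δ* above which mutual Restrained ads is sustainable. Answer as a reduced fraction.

For Clover: deviation gain 89−50 = 39, per-period punishment loss 50−36 = 14. IC gives δ ≥ 39/53.
For Hazel: gain 42, loss 46 per period, so δ ≥ 42/88 = 21/44.
The tighter constraint is Clover's, so cooperation needs δ ≥ 39/53.

39/53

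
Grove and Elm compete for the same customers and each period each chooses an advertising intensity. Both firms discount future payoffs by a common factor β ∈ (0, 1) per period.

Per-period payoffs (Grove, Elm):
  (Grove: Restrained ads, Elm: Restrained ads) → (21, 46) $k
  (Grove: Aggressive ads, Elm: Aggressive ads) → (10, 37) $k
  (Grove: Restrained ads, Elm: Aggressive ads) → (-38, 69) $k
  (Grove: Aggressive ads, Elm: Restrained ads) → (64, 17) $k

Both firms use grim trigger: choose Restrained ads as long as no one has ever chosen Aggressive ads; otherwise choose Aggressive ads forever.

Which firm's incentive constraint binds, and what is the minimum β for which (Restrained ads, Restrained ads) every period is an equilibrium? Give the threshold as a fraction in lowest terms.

Grove; β ≥ 43/54

For Grove: deviation gain 64−21 = 43, per-period punishment loss 21−10 = 11. IC gives β ≥ 43/54.
For Elm: gain 23, loss 9 per period, so β ≥ 23/32.
The tighter constraint is Grove's, so cooperation needs β ≥ 43/54.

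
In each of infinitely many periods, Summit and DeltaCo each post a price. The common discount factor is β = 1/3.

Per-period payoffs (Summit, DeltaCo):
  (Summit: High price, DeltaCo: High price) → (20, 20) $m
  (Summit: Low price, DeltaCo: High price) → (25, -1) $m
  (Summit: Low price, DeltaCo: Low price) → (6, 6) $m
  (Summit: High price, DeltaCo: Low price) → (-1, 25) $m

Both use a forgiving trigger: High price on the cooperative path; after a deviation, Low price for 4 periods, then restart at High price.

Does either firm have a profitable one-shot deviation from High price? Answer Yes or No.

No

IC: β+…+β^4 ≥ (25−20)/(20−6) = 5/14.
At β = 1/3: partial sum = 0.4938 ≥ 0.3571. Cooperation sustainable.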